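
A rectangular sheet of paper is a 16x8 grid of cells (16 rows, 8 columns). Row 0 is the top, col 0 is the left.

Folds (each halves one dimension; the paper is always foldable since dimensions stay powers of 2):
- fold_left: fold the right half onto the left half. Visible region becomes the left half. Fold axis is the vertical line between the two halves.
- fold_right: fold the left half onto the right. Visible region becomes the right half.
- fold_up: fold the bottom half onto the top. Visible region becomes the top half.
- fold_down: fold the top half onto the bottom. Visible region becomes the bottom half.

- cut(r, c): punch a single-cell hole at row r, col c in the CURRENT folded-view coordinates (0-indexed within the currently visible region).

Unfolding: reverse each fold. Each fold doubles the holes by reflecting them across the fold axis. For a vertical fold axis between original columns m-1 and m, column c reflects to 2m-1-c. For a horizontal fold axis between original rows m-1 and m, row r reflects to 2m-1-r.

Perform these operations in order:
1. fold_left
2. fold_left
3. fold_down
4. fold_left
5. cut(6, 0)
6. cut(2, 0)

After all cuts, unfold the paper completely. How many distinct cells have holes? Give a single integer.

Answer: 32

Derivation:
Op 1 fold_left: fold axis v@4; visible region now rows[0,16) x cols[0,4) = 16x4
Op 2 fold_left: fold axis v@2; visible region now rows[0,16) x cols[0,2) = 16x2
Op 3 fold_down: fold axis h@8; visible region now rows[8,16) x cols[0,2) = 8x2
Op 4 fold_left: fold axis v@1; visible region now rows[8,16) x cols[0,1) = 8x1
Op 5 cut(6, 0): punch at orig (14,0); cuts so far [(14, 0)]; region rows[8,16) x cols[0,1) = 8x1
Op 6 cut(2, 0): punch at orig (10,0); cuts so far [(10, 0), (14, 0)]; region rows[8,16) x cols[0,1) = 8x1
Unfold 1 (reflect across v@1): 4 holes -> [(10, 0), (10, 1), (14, 0), (14, 1)]
Unfold 2 (reflect across h@8): 8 holes -> [(1, 0), (1, 1), (5, 0), (5, 1), (10, 0), (10, 1), (14, 0), (14, 1)]
Unfold 3 (reflect across v@2): 16 holes -> [(1, 0), (1, 1), (1, 2), (1, 3), (5, 0), (5, 1), (5, 2), (5, 3), (10, 0), (10, 1), (10, 2), (10, 3), (14, 0), (14, 1), (14, 2), (14, 3)]
Unfold 4 (reflect across v@4): 32 holes -> [(1, 0), (1, 1), (1, 2), (1, 3), (1, 4), (1, 5), (1, 6), (1, 7), (5, 0), (5, 1), (5, 2), (5, 3), (5, 4), (5, 5), (5, 6), (5, 7), (10, 0), (10, 1), (10, 2), (10, 3), (10, 4), (10, 5), (10, 6), (10, 7), (14, 0), (14, 1), (14, 2), (14, 3), (14, 4), (14, 5), (14, 6), (14, 7)]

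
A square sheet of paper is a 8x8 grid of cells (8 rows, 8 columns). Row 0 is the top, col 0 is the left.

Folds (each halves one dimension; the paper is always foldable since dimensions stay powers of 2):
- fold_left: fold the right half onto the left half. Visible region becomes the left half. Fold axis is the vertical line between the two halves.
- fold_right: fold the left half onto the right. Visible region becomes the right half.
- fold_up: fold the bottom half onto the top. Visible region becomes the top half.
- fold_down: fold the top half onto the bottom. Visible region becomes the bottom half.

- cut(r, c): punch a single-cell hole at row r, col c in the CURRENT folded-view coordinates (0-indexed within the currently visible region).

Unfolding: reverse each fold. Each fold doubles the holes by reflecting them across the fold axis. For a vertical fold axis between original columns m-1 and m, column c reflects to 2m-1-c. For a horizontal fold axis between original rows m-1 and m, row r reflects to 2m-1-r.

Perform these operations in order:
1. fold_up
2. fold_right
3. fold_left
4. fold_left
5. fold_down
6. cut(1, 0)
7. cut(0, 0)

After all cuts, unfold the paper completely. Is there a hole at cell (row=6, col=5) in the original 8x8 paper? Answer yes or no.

Op 1 fold_up: fold axis h@4; visible region now rows[0,4) x cols[0,8) = 4x8
Op 2 fold_right: fold axis v@4; visible region now rows[0,4) x cols[4,8) = 4x4
Op 3 fold_left: fold axis v@6; visible region now rows[0,4) x cols[4,6) = 4x2
Op 4 fold_left: fold axis v@5; visible region now rows[0,4) x cols[4,5) = 4x1
Op 5 fold_down: fold axis h@2; visible region now rows[2,4) x cols[4,5) = 2x1
Op 6 cut(1, 0): punch at orig (3,4); cuts so far [(3, 4)]; region rows[2,4) x cols[4,5) = 2x1
Op 7 cut(0, 0): punch at orig (2,4); cuts so far [(2, 4), (3, 4)]; region rows[2,4) x cols[4,5) = 2x1
Unfold 1 (reflect across h@2): 4 holes -> [(0, 4), (1, 4), (2, 4), (3, 4)]
Unfold 2 (reflect across v@5): 8 holes -> [(0, 4), (0, 5), (1, 4), (1, 5), (2, 4), (2, 5), (3, 4), (3, 5)]
Unfold 3 (reflect across v@6): 16 holes -> [(0, 4), (0, 5), (0, 6), (0, 7), (1, 4), (1, 5), (1, 6), (1, 7), (2, 4), (2, 5), (2, 6), (2, 7), (3, 4), (3, 5), (3, 6), (3, 7)]
Unfold 4 (reflect across v@4): 32 holes -> [(0, 0), (0, 1), (0, 2), (0, 3), (0, 4), (0, 5), (0, 6), (0, 7), (1, 0), (1, 1), (1, 2), (1, 3), (1, 4), (1, 5), (1, 6), (1, 7), (2, 0), (2, 1), (2, 2), (2, 3), (2, 4), (2, 5), (2, 6), (2, 7), (3, 0), (3, 1), (3, 2), (3, 3), (3, 4), (3, 5), (3, 6), (3, 7)]
Unfold 5 (reflect across h@4): 64 holes -> [(0, 0), (0, 1), (0, 2), (0, 3), (0, 4), (0, 5), (0, 6), (0, 7), (1, 0), (1, 1), (1, 2), (1, 3), (1, 4), (1, 5), (1, 6), (1, 7), (2, 0), (2, 1), (2, 2), (2, 3), (2, 4), (2, 5), (2, 6), (2, 7), (3, 0), (3, 1), (3, 2), (3, 3), (3, 4), (3, 5), (3, 6), (3, 7), (4, 0), (4, 1), (4, 2), (4, 3), (4, 4), (4, 5), (4, 6), (4, 7), (5, 0), (5, 1), (5, 2), (5, 3), (5, 4), (5, 5), (5, 6), (5, 7), (6, 0), (6, 1), (6, 2), (6, 3), (6, 4), (6, 5), (6, 6), (6, 7), (7, 0), (7, 1), (7, 2), (7, 3), (7, 4), (7, 5), (7, 6), (7, 7)]
Holes: [(0, 0), (0, 1), (0, 2), (0, 3), (0, 4), (0, 5), (0, 6), (0, 7), (1, 0), (1, 1), (1, 2), (1, 3), (1, 4), (1, 5), (1, 6), (1, 7), (2, 0), (2, 1), (2, 2), (2, 3), (2, 4), (2, 5), (2, 6), (2, 7), (3, 0), (3, 1), (3, 2), (3, 3), (3, 4), (3, 5), (3, 6), (3, 7), (4, 0), (4, 1), (4, 2), (4, 3), (4, 4), (4, 5), (4, 6), (4, 7), (5, 0), (5, 1), (5, 2), (5, 3), (5, 4), (5, 5), (5, 6), (5, 7), (6, 0), (6, 1), (6, 2), (6, 3), (6, 4), (6, 5), (6, 6), (6, 7), (7, 0), (7, 1), (7, 2), (7, 3), (7, 4), (7, 5), (7, 6), (7, 7)]

Answer: yes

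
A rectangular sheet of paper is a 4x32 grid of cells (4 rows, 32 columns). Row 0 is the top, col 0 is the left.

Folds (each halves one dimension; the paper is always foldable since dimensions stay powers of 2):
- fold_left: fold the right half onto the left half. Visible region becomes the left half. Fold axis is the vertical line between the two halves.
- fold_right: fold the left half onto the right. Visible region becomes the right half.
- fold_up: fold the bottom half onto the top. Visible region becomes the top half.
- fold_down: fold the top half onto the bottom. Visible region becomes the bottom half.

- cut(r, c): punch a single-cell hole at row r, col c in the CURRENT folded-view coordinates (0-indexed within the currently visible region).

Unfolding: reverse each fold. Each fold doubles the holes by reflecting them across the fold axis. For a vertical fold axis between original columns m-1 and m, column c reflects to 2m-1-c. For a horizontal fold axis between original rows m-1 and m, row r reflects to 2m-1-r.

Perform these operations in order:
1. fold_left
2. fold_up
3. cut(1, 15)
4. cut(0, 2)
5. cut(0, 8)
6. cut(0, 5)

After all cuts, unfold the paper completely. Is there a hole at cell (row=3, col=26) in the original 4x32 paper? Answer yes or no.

Answer: yes

Derivation:
Op 1 fold_left: fold axis v@16; visible region now rows[0,4) x cols[0,16) = 4x16
Op 2 fold_up: fold axis h@2; visible region now rows[0,2) x cols[0,16) = 2x16
Op 3 cut(1, 15): punch at orig (1,15); cuts so far [(1, 15)]; region rows[0,2) x cols[0,16) = 2x16
Op 4 cut(0, 2): punch at orig (0,2); cuts so far [(0, 2), (1, 15)]; region rows[0,2) x cols[0,16) = 2x16
Op 5 cut(0, 8): punch at orig (0,8); cuts so far [(0, 2), (0, 8), (1, 15)]; region rows[0,2) x cols[0,16) = 2x16
Op 6 cut(0, 5): punch at orig (0,5); cuts so far [(0, 2), (0, 5), (0, 8), (1, 15)]; region rows[0,2) x cols[0,16) = 2x16
Unfold 1 (reflect across h@2): 8 holes -> [(0, 2), (0, 5), (0, 8), (1, 15), (2, 15), (3, 2), (3, 5), (3, 8)]
Unfold 2 (reflect across v@16): 16 holes -> [(0, 2), (0, 5), (0, 8), (0, 23), (0, 26), (0, 29), (1, 15), (1, 16), (2, 15), (2, 16), (3, 2), (3, 5), (3, 8), (3, 23), (3, 26), (3, 29)]
Holes: [(0, 2), (0, 5), (0, 8), (0, 23), (0, 26), (0, 29), (1, 15), (1, 16), (2, 15), (2, 16), (3, 2), (3, 5), (3, 8), (3, 23), (3, 26), (3, 29)]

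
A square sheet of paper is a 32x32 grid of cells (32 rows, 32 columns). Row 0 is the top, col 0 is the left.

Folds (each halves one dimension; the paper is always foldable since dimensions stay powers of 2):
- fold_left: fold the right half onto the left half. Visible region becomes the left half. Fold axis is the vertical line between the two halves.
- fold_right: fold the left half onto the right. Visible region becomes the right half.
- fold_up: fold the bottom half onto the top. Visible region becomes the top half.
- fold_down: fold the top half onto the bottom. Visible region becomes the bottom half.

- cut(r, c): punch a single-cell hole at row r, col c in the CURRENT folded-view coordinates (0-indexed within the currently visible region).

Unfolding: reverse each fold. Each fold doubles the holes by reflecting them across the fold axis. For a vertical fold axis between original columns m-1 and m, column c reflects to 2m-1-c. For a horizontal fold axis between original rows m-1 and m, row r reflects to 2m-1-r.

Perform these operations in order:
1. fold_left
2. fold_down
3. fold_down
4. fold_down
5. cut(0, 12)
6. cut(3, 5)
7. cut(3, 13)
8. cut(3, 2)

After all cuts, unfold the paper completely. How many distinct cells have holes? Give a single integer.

Answer: 64

Derivation:
Op 1 fold_left: fold axis v@16; visible region now rows[0,32) x cols[0,16) = 32x16
Op 2 fold_down: fold axis h@16; visible region now rows[16,32) x cols[0,16) = 16x16
Op 3 fold_down: fold axis h@24; visible region now rows[24,32) x cols[0,16) = 8x16
Op 4 fold_down: fold axis h@28; visible region now rows[28,32) x cols[0,16) = 4x16
Op 5 cut(0, 12): punch at orig (28,12); cuts so far [(28, 12)]; region rows[28,32) x cols[0,16) = 4x16
Op 6 cut(3, 5): punch at orig (31,5); cuts so far [(28, 12), (31, 5)]; region rows[28,32) x cols[0,16) = 4x16
Op 7 cut(3, 13): punch at orig (31,13); cuts so far [(28, 12), (31, 5), (31, 13)]; region rows[28,32) x cols[0,16) = 4x16
Op 8 cut(3, 2): punch at orig (31,2); cuts so far [(28, 12), (31, 2), (31, 5), (31, 13)]; region rows[28,32) x cols[0,16) = 4x16
Unfold 1 (reflect across h@28): 8 holes -> [(24, 2), (24, 5), (24, 13), (27, 12), (28, 12), (31, 2), (31, 5), (31, 13)]
Unfold 2 (reflect across h@24): 16 holes -> [(16, 2), (16, 5), (16, 13), (19, 12), (20, 12), (23, 2), (23, 5), (23, 13), (24, 2), (24, 5), (24, 13), (27, 12), (28, 12), (31, 2), (31, 5), (31, 13)]
Unfold 3 (reflect across h@16): 32 holes -> [(0, 2), (0, 5), (0, 13), (3, 12), (4, 12), (7, 2), (7, 5), (7, 13), (8, 2), (8, 5), (8, 13), (11, 12), (12, 12), (15, 2), (15, 5), (15, 13), (16, 2), (16, 5), (16, 13), (19, 12), (20, 12), (23, 2), (23, 5), (23, 13), (24, 2), (24, 5), (24, 13), (27, 12), (28, 12), (31, 2), (31, 5), (31, 13)]
Unfold 4 (reflect across v@16): 64 holes -> [(0, 2), (0, 5), (0, 13), (0, 18), (0, 26), (0, 29), (3, 12), (3, 19), (4, 12), (4, 19), (7, 2), (7, 5), (7, 13), (7, 18), (7, 26), (7, 29), (8, 2), (8, 5), (8, 13), (8, 18), (8, 26), (8, 29), (11, 12), (11, 19), (12, 12), (12, 19), (15, 2), (15, 5), (15, 13), (15, 18), (15, 26), (15, 29), (16, 2), (16, 5), (16, 13), (16, 18), (16, 26), (16, 29), (19, 12), (19, 19), (20, 12), (20, 19), (23, 2), (23, 5), (23, 13), (23, 18), (23, 26), (23, 29), (24, 2), (24, 5), (24, 13), (24, 18), (24, 26), (24, 29), (27, 12), (27, 19), (28, 12), (28, 19), (31, 2), (31, 5), (31, 13), (31, 18), (31, 26), (31, 29)]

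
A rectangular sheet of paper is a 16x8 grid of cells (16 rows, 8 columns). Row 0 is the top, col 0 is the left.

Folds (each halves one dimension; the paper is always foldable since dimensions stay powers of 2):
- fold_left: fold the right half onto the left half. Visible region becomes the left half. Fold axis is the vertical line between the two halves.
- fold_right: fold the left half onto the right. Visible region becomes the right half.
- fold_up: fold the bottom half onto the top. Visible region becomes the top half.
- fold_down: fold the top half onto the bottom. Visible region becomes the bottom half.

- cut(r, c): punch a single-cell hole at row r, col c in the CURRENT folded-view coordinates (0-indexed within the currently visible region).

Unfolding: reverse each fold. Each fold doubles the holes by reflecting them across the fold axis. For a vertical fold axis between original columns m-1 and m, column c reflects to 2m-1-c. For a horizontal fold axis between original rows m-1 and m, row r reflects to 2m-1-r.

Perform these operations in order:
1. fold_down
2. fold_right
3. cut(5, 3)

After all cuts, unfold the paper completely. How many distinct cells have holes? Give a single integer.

Op 1 fold_down: fold axis h@8; visible region now rows[8,16) x cols[0,8) = 8x8
Op 2 fold_right: fold axis v@4; visible region now rows[8,16) x cols[4,8) = 8x4
Op 3 cut(5, 3): punch at orig (13,7); cuts so far [(13, 7)]; region rows[8,16) x cols[4,8) = 8x4
Unfold 1 (reflect across v@4): 2 holes -> [(13, 0), (13, 7)]
Unfold 2 (reflect across h@8): 4 holes -> [(2, 0), (2, 7), (13, 0), (13, 7)]

Answer: 4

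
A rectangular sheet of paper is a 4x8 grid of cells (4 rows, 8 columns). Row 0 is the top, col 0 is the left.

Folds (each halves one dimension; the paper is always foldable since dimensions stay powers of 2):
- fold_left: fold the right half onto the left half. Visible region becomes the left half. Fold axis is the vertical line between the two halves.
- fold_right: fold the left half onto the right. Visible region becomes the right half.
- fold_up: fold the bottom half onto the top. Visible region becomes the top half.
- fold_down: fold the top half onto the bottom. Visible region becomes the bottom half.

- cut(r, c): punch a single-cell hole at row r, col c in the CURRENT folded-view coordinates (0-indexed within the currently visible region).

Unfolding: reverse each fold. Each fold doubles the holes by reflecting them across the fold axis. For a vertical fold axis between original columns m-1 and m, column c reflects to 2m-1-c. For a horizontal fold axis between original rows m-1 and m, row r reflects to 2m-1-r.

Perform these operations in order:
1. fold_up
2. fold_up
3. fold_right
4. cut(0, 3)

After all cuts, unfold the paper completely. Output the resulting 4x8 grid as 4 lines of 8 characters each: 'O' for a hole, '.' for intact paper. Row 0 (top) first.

Answer: O......O
O......O
O......O
O......O

Derivation:
Op 1 fold_up: fold axis h@2; visible region now rows[0,2) x cols[0,8) = 2x8
Op 2 fold_up: fold axis h@1; visible region now rows[0,1) x cols[0,8) = 1x8
Op 3 fold_right: fold axis v@4; visible region now rows[0,1) x cols[4,8) = 1x4
Op 4 cut(0, 3): punch at orig (0,7); cuts so far [(0, 7)]; region rows[0,1) x cols[4,8) = 1x4
Unfold 1 (reflect across v@4): 2 holes -> [(0, 0), (0, 7)]
Unfold 2 (reflect across h@1): 4 holes -> [(0, 0), (0, 7), (1, 0), (1, 7)]
Unfold 3 (reflect across h@2): 8 holes -> [(0, 0), (0, 7), (1, 0), (1, 7), (2, 0), (2, 7), (3, 0), (3, 7)]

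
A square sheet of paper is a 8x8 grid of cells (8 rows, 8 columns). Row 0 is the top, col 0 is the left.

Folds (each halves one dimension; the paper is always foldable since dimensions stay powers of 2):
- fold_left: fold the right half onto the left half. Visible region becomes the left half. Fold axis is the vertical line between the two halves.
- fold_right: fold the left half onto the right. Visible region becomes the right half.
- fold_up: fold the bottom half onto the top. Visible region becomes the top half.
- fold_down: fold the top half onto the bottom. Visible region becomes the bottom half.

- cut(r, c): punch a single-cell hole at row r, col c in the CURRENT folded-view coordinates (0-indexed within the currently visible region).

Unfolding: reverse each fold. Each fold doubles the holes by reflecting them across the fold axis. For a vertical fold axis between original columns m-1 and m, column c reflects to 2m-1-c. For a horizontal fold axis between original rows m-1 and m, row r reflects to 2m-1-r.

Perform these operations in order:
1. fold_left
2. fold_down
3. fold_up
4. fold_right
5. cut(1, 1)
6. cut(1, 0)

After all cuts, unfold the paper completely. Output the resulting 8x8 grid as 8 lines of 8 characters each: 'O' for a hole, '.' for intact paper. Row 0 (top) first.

Op 1 fold_left: fold axis v@4; visible region now rows[0,8) x cols[0,4) = 8x4
Op 2 fold_down: fold axis h@4; visible region now rows[4,8) x cols[0,4) = 4x4
Op 3 fold_up: fold axis h@6; visible region now rows[4,6) x cols[0,4) = 2x4
Op 4 fold_right: fold axis v@2; visible region now rows[4,6) x cols[2,4) = 2x2
Op 5 cut(1, 1): punch at orig (5,3); cuts so far [(5, 3)]; region rows[4,6) x cols[2,4) = 2x2
Op 6 cut(1, 0): punch at orig (5,2); cuts so far [(5, 2), (5, 3)]; region rows[4,6) x cols[2,4) = 2x2
Unfold 1 (reflect across v@2): 4 holes -> [(5, 0), (5, 1), (5, 2), (5, 3)]
Unfold 2 (reflect across h@6): 8 holes -> [(5, 0), (5, 1), (5, 2), (5, 3), (6, 0), (6, 1), (6, 2), (6, 3)]
Unfold 3 (reflect across h@4): 16 holes -> [(1, 0), (1, 1), (1, 2), (1, 3), (2, 0), (2, 1), (2, 2), (2, 3), (5, 0), (5, 1), (5, 2), (5, 3), (6, 0), (6, 1), (6, 2), (6, 3)]
Unfold 4 (reflect across v@4): 32 holes -> [(1, 0), (1, 1), (1, 2), (1, 3), (1, 4), (1, 5), (1, 6), (1, 7), (2, 0), (2, 1), (2, 2), (2, 3), (2, 4), (2, 5), (2, 6), (2, 7), (5, 0), (5, 1), (5, 2), (5, 3), (5, 4), (5, 5), (5, 6), (5, 7), (6, 0), (6, 1), (6, 2), (6, 3), (6, 4), (6, 5), (6, 6), (6, 7)]

Answer: ........
OOOOOOOO
OOOOOOOO
........
........
OOOOOOOO
OOOOOOOO
........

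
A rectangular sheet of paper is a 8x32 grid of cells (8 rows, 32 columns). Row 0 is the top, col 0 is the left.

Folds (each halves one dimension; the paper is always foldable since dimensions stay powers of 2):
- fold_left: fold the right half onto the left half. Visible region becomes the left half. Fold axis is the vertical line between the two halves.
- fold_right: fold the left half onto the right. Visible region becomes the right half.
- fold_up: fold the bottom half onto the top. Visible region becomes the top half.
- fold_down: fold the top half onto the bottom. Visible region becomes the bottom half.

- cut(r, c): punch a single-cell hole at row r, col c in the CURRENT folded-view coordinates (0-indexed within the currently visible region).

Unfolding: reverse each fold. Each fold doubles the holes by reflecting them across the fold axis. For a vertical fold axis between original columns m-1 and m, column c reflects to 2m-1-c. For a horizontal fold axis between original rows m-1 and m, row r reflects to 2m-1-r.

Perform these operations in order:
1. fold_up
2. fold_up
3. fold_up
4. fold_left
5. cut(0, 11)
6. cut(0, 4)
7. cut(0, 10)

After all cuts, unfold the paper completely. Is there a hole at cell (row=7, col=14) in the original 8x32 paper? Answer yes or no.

Op 1 fold_up: fold axis h@4; visible region now rows[0,4) x cols[0,32) = 4x32
Op 2 fold_up: fold axis h@2; visible region now rows[0,2) x cols[0,32) = 2x32
Op 3 fold_up: fold axis h@1; visible region now rows[0,1) x cols[0,32) = 1x32
Op 4 fold_left: fold axis v@16; visible region now rows[0,1) x cols[0,16) = 1x16
Op 5 cut(0, 11): punch at orig (0,11); cuts so far [(0, 11)]; region rows[0,1) x cols[0,16) = 1x16
Op 6 cut(0, 4): punch at orig (0,4); cuts so far [(0, 4), (0, 11)]; region rows[0,1) x cols[0,16) = 1x16
Op 7 cut(0, 10): punch at orig (0,10); cuts so far [(0, 4), (0, 10), (0, 11)]; region rows[0,1) x cols[0,16) = 1x16
Unfold 1 (reflect across v@16): 6 holes -> [(0, 4), (0, 10), (0, 11), (0, 20), (0, 21), (0, 27)]
Unfold 2 (reflect across h@1): 12 holes -> [(0, 4), (0, 10), (0, 11), (0, 20), (0, 21), (0, 27), (1, 4), (1, 10), (1, 11), (1, 20), (1, 21), (1, 27)]
Unfold 3 (reflect across h@2): 24 holes -> [(0, 4), (0, 10), (0, 11), (0, 20), (0, 21), (0, 27), (1, 4), (1, 10), (1, 11), (1, 20), (1, 21), (1, 27), (2, 4), (2, 10), (2, 11), (2, 20), (2, 21), (2, 27), (3, 4), (3, 10), (3, 11), (3, 20), (3, 21), (3, 27)]
Unfold 4 (reflect across h@4): 48 holes -> [(0, 4), (0, 10), (0, 11), (0, 20), (0, 21), (0, 27), (1, 4), (1, 10), (1, 11), (1, 20), (1, 21), (1, 27), (2, 4), (2, 10), (2, 11), (2, 20), (2, 21), (2, 27), (3, 4), (3, 10), (3, 11), (3, 20), (3, 21), (3, 27), (4, 4), (4, 10), (4, 11), (4, 20), (4, 21), (4, 27), (5, 4), (5, 10), (5, 11), (5, 20), (5, 21), (5, 27), (6, 4), (6, 10), (6, 11), (6, 20), (6, 21), (6, 27), (7, 4), (7, 10), (7, 11), (7, 20), (7, 21), (7, 27)]
Holes: [(0, 4), (0, 10), (0, 11), (0, 20), (0, 21), (0, 27), (1, 4), (1, 10), (1, 11), (1, 20), (1, 21), (1, 27), (2, 4), (2, 10), (2, 11), (2, 20), (2, 21), (2, 27), (3, 4), (3, 10), (3, 11), (3, 20), (3, 21), (3, 27), (4, 4), (4, 10), (4, 11), (4, 20), (4, 21), (4, 27), (5, 4), (5, 10), (5, 11), (5, 20), (5, 21), (5, 27), (6, 4), (6, 10), (6, 11), (6, 20), (6, 21), (6, 27), (7, 4), (7, 10), (7, 11), (7, 20), (7, 21), (7, 27)]

Answer: no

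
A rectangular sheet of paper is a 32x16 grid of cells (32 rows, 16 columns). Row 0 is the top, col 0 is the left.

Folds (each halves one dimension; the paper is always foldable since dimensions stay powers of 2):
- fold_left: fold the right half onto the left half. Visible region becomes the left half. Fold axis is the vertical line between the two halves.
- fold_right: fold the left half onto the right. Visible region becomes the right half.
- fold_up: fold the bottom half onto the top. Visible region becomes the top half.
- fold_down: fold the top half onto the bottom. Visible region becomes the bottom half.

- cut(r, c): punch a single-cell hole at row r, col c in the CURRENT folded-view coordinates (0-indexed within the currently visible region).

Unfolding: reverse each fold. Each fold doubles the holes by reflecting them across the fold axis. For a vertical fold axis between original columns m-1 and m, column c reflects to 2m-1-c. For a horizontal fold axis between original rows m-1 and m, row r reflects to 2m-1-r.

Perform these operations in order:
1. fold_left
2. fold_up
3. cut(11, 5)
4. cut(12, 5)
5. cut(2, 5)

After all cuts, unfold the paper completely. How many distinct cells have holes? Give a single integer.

Answer: 12

Derivation:
Op 1 fold_left: fold axis v@8; visible region now rows[0,32) x cols[0,8) = 32x8
Op 2 fold_up: fold axis h@16; visible region now rows[0,16) x cols[0,8) = 16x8
Op 3 cut(11, 5): punch at orig (11,5); cuts so far [(11, 5)]; region rows[0,16) x cols[0,8) = 16x8
Op 4 cut(12, 5): punch at orig (12,5); cuts so far [(11, 5), (12, 5)]; region rows[0,16) x cols[0,8) = 16x8
Op 5 cut(2, 5): punch at orig (2,5); cuts so far [(2, 5), (11, 5), (12, 5)]; region rows[0,16) x cols[0,8) = 16x8
Unfold 1 (reflect across h@16): 6 holes -> [(2, 5), (11, 5), (12, 5), (19, 5), (20, 5), (29, 5)]
Unfold 2 (reflect across v@8): 12 holes -> [(2, 5), (2, 10), (11, 5), (11, 10), (12, 5), (12, 10), (19, 5), (19, 10), (20, 5), (20, 10), (29, 5), (29, 10)]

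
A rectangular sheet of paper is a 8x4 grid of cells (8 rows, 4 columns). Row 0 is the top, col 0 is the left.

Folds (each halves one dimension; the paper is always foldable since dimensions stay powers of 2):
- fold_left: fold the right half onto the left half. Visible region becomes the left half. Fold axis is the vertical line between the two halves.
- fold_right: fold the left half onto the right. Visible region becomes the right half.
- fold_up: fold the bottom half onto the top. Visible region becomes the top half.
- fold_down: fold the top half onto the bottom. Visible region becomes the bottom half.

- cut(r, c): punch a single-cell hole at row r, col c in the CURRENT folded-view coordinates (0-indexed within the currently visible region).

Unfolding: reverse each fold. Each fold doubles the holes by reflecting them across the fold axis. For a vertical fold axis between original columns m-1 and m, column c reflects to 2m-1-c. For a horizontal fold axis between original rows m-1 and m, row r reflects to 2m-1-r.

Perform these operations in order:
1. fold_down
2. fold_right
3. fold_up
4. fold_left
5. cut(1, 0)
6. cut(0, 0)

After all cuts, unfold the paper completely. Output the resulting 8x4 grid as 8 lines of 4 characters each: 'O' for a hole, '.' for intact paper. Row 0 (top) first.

Answer: OOOO
OOOO
OOOO
OOOO
OOOO
OOOO
OOOO
OOOO

Derivation:
Op 1 fold_down: fold axis h@4; visible region now rows[4,8) x cols[0,4) = 4x4
Op 2 fold_right: fold axis v@2; visible region now rows[4,8) x cols[2,4) = 4x2
Op 3 fold_up: fold axis h@6; visible region now rows[4,6) x cols[2,4) = 2x2
Op 4 fold_left: fold axis v@3; visible region now rows[4,6) x cols[2,3) = 2x1
Op 5 cut(1, 0): punch at orig (5,2); cuts so far [(5, 2)]; region rows[4,6) x cols[2,3) = 2x1
Op 6 cut(0, 0): punch at orig (4,2); cuts so far [(4, 2), (5, 2)]; region rows[4,6) x cols[2,3) = 2x1
Unfold 1 (reflect across v@3): 4 holes -> [(4, 2), (4, 3), (5, 2), (5, 3)]
Unfold 2 (reflect across h@6): 8 holes -> [(4, 2), (4, 3), (5, 2), (5, 3), (6, 2), (6, 3), (7, 2), (7, 3)]
Unfold 3 (reflect across v@2): 16 holes -> [(4, 0), (4, 1), (4, 2), (4, 3), (5, 0), (5, 1), (5, 2), (5, 3), (6, 0), (6, 1), (6, 2), (6, 3), (7, 0), (7, 1), (7, 2), (7, 3)]
Unfold 4 (reflect across h@4): 32 holes -> [(0, 0), (0, 1), (0, 2), (0, 3), (1, 0), (1, 1), (1, 2), (1, 3), (2, 0), (2, 1), (2, 2), (2, 3), (3, 0), (3, 1), (3, 2), (3, 3), (4, 0), (4, 1), (4, 2), (4, 3), (5, 0), (5, 1), (5, 2), (5, 3), (6, 0), (6, 1), (6, 2), (6, 3), (7, 0), (7, 1), (7, 2), (7, 3)]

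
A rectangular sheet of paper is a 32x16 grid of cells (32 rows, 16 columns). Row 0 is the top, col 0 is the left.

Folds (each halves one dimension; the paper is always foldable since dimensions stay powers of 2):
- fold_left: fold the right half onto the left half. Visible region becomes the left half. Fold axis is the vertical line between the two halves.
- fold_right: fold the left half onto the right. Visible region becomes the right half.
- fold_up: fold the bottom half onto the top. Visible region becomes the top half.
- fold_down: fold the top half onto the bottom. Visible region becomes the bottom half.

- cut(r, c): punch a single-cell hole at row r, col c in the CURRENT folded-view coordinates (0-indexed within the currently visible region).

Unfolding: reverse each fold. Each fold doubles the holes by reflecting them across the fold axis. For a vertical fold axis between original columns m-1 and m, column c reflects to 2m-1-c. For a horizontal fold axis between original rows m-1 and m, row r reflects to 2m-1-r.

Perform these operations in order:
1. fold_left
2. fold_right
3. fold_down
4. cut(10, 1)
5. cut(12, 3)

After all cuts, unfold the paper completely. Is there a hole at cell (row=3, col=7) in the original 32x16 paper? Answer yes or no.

Answer: yes

Derivation:
Op 1 fold_left: fold axis v@8; visible region now rows[0,32) x cols[0,8) = 32x8
Op 2 fold_right: fold axis v@4; visible region now rows[0,32) x cols[4,8) = 32x4
Op 3 fold_down: fold axis h@16; visible region now rows[16,32) x cols[4,8) = 16x4
Op 4 cut(10, 1): punch at orig (26,5); cuts so far [(26, 5)]; region rows[16,32) x cols[4,8) = 16x4
Op 5 cut(12, 3): punch at orig (28,7); cuts so far [(26, 5), (28, 7)]; region rows[16,32) x cols[4,8) = 16x4
Unfold 1 (reflect across h@16): 4 holes -> [(3, 7), (5, 5), (26, 5), (28, 7)]
Unfold 2 (reflect across v@4): 8 holes -> [(3, 0), (3, 7), (5, 2), (5, 5), (26, 2), (26, 5), (28, 0), (28, 7)]
Unfold 3 (reflect across v@8): 16 holes -> [(3, 0), (3, 7), (3, 8), (3, 15), (5, 2), (5, 5), (5, 10), (5, 13), (26, 2), (26, 5), (26, 10), (26, 13), (28, 0), (28, 7), (28, 8), (28, 15)]
Holes: [(3, 0), (3, 7), (3, 8), (3, 15), (5, 2), (5, 5), (5, 10), (5, 13), (26, 2), (26, 5), (26, 10), (26, 13), (28, 0), (28, 7), (28, 8), (28, 15)]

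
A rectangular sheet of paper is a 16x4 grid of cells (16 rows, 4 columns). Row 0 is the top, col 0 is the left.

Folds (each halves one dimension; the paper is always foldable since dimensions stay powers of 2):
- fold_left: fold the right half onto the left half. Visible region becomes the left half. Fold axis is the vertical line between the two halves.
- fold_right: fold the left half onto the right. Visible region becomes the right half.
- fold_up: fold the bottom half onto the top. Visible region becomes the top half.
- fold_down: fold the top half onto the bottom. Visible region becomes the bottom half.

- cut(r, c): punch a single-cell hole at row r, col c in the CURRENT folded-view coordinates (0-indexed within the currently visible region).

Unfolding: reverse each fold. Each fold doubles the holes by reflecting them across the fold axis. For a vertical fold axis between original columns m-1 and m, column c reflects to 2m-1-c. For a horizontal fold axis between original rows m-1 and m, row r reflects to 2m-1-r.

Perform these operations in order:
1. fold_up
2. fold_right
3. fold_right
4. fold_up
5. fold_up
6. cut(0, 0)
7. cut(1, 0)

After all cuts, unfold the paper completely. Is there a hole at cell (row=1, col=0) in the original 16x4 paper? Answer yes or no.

Op 1 fold_up: fold axis h@8; visible region now rows[0,8) x cols[0,4) = 8x4
Op 2 fold_right: fold axis v@2; visible region now rows[0,8) x cols[2,4) = 8x2
Op 3 fold_right: fold axis v@3; visible region now rows[0,8) x cols[3,4) = 8x1
Op 4 fold_up: fold axis h@4; visible region now rows[0,4) x cols[3,4) = 4x1
Op 5 fold_up: fold axis h@2; visible region now rows[0,2) x cols[3,4) = 2x1
Op 6 cut(0, 0): punch at orig (0,3); cuts so far [(0, 3)]; region rows[0,2) x cols[3,4) = 2x1
Op 7 cut(1, 0): punch at orig (1,3); cuts so far [(0, 3), (1, 3)]; region rows[0,2) x cols[3,4) = 2x1
Unfold 1 (reflect across h@2): 4 holes -> [(0, 3), (1, 3), (2, 3), (3, 3)]
Unfold 2 (reflect across h@4): 8 holes -> [(0, 3), (1, 3), (2, 3), (3, 3), (4, 3), (5, 3), (6, 3), (7, 3)]
Unfold 3 (reflect across v@3): 16 holes -> [(0, 2), (0, 3), (1, 2), (1, 3), (2, 2), (2, 3), (3, 2), (3, 3), (4, 2), (4, 3), (5, 2), (5, 3), (6, 2), (6, 3), (7, 2), (7, 3)]
Unfold 4 (reflect across v@2): 32 holes -> [(0, 0), (0, 1), (0, 2), (0, 3), (1, 0), (1, 1), (1, 2), (1, 3), (2, 0), (2, 1), (2, 2), (2, 3), (3, 0), (3, 1), (3, 2), (3, 3), (4, 0), (4, 1), (4, 2), (4, 3), (5, 0), (5, 1), (5, 2), (5, 3), (6, 0), (6, 1), (6, 2), (6, 3), (7, 0), (7, 1), (7, 2), (7, 3)]
Unfold 5 (reflect across h@8): 64 holes -> [(0, 0), (0, 1), (0, 2), (0, 3), (1, 0), (1, 1), (1, 2), (1, 3), (2, 0), (2, 1), (2, 2), (2, 3), (3, 0), (3, 1), (3, 2), (3, 3), (4, 0), (4, 1), (4, 2), (4, 3), (5, 0), (5, 1), (5, 2), (5, 3), (6, 0), (6, 1), (6, 2), (6, 3), (7, 0), (7, 1), (7, 2), (7, 3), (8, 0), (8, 1), (8, 2), (8, 3), (9, 0), (9, 1), (9, 2), (9, 3), (10, 0), (10, 1), (10, 2), (10, 3), (11, 0), (11, 1), (11, 2), (11, 3), (12, 0), (12, 1), (12, 2), (12, 3), (13, 0), (13, 1), (13, 2), (13, 3), (14, 0), (14, 1), (14, 2), (14, 3), (15, 0), (15, 1), (15, 2), (15, 3)]
Holes: [(0, 0), (0, 1), (0, 2), (0, 3), (1, 0), (1, 1), (1, 2), (1, 3), (2, 0), (2, 1), (2, 2), (2, 3), (3, 0), (3, 1), (3, 2), (3, 3), (4, 0), (4, 1), (4, 2), (4, 3), (5, 0), (5, 1), (5, 2), (5, 3), (6, 0), (6, 1), (6, 2), (6, 3), (7, 0), (7, 1), (7, 2), (7, 3), (8, 0), (8, 1), (8, 2), (8, 3), (9, 0), (9, 1), (9, 2), (9, 3), (10, 0), (10, 1), (10, 2), (10, 3), (11, 0), (11, 1), (11, 2), (11, 3), (12, 0), (12, 1), (12, 2), (12, 3), (13, 0), (13, 1), (13, 2), (13, 3), (14, 0), (14, 1), (14, 2), (14, 3), (15, 0), (15, 1), (15, 2), (15, 3)]

Answer: yes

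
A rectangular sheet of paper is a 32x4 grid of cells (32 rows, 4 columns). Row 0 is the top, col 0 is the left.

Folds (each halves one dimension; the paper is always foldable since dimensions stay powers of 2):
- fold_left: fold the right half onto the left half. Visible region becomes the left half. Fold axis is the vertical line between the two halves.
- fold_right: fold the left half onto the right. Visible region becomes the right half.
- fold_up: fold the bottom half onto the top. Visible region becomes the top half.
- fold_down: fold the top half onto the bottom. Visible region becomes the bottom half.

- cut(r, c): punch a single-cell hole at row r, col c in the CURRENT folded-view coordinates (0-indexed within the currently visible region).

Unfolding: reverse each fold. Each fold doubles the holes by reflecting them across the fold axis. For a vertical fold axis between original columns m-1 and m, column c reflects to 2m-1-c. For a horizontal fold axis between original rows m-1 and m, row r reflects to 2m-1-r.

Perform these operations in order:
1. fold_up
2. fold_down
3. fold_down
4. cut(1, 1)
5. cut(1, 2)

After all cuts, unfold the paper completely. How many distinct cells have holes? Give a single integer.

Op 1 fold_up: fold axis h@16; visible region now rows[0,16) x cols[0,4) = 16x4
Op 2 fold_down: fold axis h@8; visible region now rows[8,16) x cols[0,4) = 8x4
Op 3 fold_down: fold axis h@12; visible region now rows[12,16) x cols[0,4) = 4x4
Op 4 cut(1, 1): punch at orig (13,1); cuts so far [(13, 1)]; region rows[12,16) x cols[0,4) = 4x4
Op 5 cut(1, 2): punch at orig (13,2); cuts so far [(13, 1), (13, 2)]; region rows[12,16) x cols[0,4) = 4x4
Unfold 1 (reflect across h@12): 4 holes -> [(10, 1), (10, 2), (13, 1), (13, 2)]
Unfold 2 (reflect across h@8): 8 holes -> [(2, 1), (2, 2), (5, 1), (5, 2), (10, 1), (10, 2), (13, 1), (13, 2)]
Unfold 3 (reflect across h@16): 16 holes -> [(2, 1), (2, 2), (5, 1), (5, 2), (10, 1), (10, 2), (13, 1), (13, 2), (18, 1), (18, 2), (21, 1), (21, 2), (26, 1), (26, 2), (29, 1), (29, 2)]

Answer: 16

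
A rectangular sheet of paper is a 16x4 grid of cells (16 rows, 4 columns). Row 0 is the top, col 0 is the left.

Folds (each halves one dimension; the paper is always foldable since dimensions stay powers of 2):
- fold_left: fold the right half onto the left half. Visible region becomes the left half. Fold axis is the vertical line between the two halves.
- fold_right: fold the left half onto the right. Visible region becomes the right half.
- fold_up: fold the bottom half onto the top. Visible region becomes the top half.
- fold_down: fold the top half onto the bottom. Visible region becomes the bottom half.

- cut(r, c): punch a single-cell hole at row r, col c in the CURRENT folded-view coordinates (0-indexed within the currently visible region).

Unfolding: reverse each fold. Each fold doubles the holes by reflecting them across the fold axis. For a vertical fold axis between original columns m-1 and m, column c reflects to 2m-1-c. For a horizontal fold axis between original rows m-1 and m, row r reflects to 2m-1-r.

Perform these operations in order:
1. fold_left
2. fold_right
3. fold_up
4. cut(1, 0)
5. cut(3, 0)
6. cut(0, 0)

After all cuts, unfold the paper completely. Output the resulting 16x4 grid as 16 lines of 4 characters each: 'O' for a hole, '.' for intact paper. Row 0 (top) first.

Answer: OOOO
OOOO
....
OOOO
....
....
....
....
....
....
....
....
OOOO
....
OOOO
OOOO

Derivation:
Op 1 fold_left: fold axis v@2; visible region now rows[0,16) x cols[0,2) = 16x2
Op 2 fold_right: fold axis v@1; visible region now rows[0,16) x cols[1,2) = 16x1
Op 3 fold_up: fold axis h@8; visible region now rows[0,8) x cols[1,2) = 8x1
Op 4 cut(1, 0): punch at orig (1,1); cuts so far [(1, 1)]; region rows[0,8) x cols[1,2) = 8x1
Op 5 cut(3, 0): punch at orig (3,1); cuts so far [(1, 1), (3, 1)]; region rows[0,8) x cols[1,2) = 8x1
Op 6 cut(0, 0): punch at orig (0,1); cuts so far [(0, 1), (1, 1), (3, 1)]; region rows[0,8) x cols[1,2) = 8x1
Unfold 1 (reflect across h@8): 6 holes -> [(0, 1), (1, 1), (3, 1), (12, 1), (14, 1), (15, 1)]
Unfold 2 (reflect across v@1): 12 holes -> [(0, 0), (0, 1), (1, 0), (1, 1), (3, 0), (3, 1), (12, 0), (12, 1), (14, 0), (14, 1), (15, 0), (15, 1)]
Unfold 3 (reflect across v@2): 24 holes -> [(0, 0), (0, 1), (0, 2), (0, 3), (1, 0), (1, 1), (1, 2), (1, 3), (3, 0), (3, 1), (3, 2), (3, 3), (12, 0), (12, 1), (12, 2), (12, 3), (14, 0), (14, 1), (14, 2), (14, 3), (15, 0), (15, 1), (15, 2), (15, 3)]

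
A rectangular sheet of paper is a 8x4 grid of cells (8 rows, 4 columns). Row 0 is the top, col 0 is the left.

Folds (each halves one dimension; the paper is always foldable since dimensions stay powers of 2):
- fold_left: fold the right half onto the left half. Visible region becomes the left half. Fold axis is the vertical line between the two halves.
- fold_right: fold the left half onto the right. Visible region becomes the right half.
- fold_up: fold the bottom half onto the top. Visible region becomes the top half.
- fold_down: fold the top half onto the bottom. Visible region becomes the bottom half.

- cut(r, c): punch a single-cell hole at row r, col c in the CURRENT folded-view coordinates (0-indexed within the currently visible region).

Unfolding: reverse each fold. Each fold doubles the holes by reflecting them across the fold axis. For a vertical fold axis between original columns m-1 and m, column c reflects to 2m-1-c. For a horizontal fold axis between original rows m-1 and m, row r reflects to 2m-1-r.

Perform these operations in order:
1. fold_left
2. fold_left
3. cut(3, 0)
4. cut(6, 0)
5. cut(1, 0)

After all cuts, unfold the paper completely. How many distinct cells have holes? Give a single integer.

Answer: 12

Derivation:
Op 1 fold_left: fold axis v@2; visible region now rows[0,8) x cols[0,2) = 8x2
Op 2 fold_left: fold axis v@1; visible region now rows[0,8) x cols[0,1) = 8x1
Op 3 cut(3, 0): punch at orig (3,0); cuts so far [(3, 0)]; region rows[0,8) x cols[0,1) = 8x1
Op 4 cut(6, 0): punch at orig (6,0); cuts so far [(3, 0), (6, 0)]; region rows[0,8) x cols[0,1) = 8x1
Op 5 cut(1, 0): punch at orig (1,0); cuts so far [(1, 0), (3, 0), (6, 0)]; region rows[0,8) x cols[0,1) = 8x1
Unfold 1 (reflect across v@1): 6 holes -> [(1, 0), (1, 1), (3, 0), (3, 1), (6, 0), (6, 1)]
Unfold 2 (reflect across v@2): 12 holes -> [(1, 0), (1, 1), (1, 2), (1, 3), (3, 0), (3, 1), (3, 2), (3, 3), (6, 0), (6, 1), (6, 2), (6, 3)]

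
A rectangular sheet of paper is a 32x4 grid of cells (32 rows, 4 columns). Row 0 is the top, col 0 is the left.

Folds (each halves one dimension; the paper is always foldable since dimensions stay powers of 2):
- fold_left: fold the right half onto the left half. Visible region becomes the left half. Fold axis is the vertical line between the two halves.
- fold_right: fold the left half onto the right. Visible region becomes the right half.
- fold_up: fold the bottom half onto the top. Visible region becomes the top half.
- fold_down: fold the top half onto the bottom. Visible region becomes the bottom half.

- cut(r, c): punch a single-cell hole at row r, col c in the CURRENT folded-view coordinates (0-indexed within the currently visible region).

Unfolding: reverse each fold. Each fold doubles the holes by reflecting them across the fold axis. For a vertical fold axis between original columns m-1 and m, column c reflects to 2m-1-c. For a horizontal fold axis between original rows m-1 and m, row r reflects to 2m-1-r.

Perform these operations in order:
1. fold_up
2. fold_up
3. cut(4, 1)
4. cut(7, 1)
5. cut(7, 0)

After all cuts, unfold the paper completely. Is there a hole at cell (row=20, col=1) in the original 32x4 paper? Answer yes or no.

Answer: yes

Derivation:
Op 1 fold_up: fold axis h@16; visible region now rows[0,16) x cols[0,4) = 16x4
Op 2 fold_up: fold axis h@8; visible region now rows[0,8) x cols[0,4) = 8x4
Op 3 cut(4, 1): punch at orig (4,1); cuts so far [(4, 1)]; region rows[0,8) x cols[0,4) = 8x4
Op 4 cut(7, 1): punch at orig (7,1); cuts so far [(4, 1), (7, 1)]; region rows[0,8) x cols[0,4) = 8x4
Op 5 cut(7, 0): punch at orig (7,0); cuts so far [(4, 1), (7, 0), (7, 1)]; region rows[0,8) x cols[0,4) = 8x4
Unfold 1 (reflect across h@8): 6 holes -> [(4, 1), (7, 0), (7, 1), (8, 0), (8, 1), (11, 1)]
Unfold 2 (reflect across h@16): 12 holes -> [(4, 1), (7, 0), (7, 1), (8, 0), (8, 1), (11, 1), (20, 1), (23, 0), (23, 1), (24, 0), (24, 1), (27, 1)]
Holes: [(4, 1), (7, 0), (7, 1), (8, 0), (8, 1), (11, 1), (20, 1), (23, 0), (23, 1), (24, 0), (24, 1), (27, 1)]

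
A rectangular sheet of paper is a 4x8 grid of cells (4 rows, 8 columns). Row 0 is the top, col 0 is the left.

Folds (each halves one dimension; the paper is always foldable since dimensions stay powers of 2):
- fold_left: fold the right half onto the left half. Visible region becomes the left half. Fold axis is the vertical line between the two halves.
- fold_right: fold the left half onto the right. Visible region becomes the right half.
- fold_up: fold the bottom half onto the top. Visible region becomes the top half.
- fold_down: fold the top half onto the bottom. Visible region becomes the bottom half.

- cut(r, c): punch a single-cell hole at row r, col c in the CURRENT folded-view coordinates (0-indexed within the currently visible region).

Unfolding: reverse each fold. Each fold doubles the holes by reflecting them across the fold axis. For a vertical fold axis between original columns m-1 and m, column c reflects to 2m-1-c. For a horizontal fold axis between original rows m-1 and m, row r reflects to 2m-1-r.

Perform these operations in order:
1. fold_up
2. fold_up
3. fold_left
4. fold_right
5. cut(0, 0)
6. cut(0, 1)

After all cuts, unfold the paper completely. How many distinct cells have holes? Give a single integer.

Answer: 32

Derivation:
Op 1 fold_up: fold axis h@2; visible region now rows[0,2) x cols[0,8) = 2x8
Op 2 fold_up: fold axis h@1; visible region now rows[0,1) x cols[0,8) = 1x8
Op 3 fold_left: fold axis v@4; visible region now rows[0,1) x cols[0,4) = 1x4
Op 4 fold_right: fold axis v@2; visible region now rows[0,1) x cols[2,4) = 1x2
Op 5 cut(0, 0): punch at orig (0,2); cuts so far [(0, 2)]; region rows[0,1) x cols[2,4) = 1x2
Op 6 cut(0, 1): punch at orig (0,3); cuts so far [(0, 2), (0, 3)]; region rows[0,1) x cols[2,4) = 1x2
Unfold 1 (reflect across v@2): 4 holes -> [(0, 0), (0, 1), (0, 2), (0, 3)]
Unfold 2 (reflect across v@4): 8 holes -> [(0, 0), (0, 1), (0, 2), (0, 3), (0, 4), (0, 5), (0, 6), (0, 7)]
Unfold 3 (reflect across h@1): 16 holes -> [(0, 0), (0, 1), (0, 2), (0, 3), (0, 4), (0, 5), (0, 6), (0, 7), (1, 0), (1, 1), (1, 2), (1, 3), (1, 4), (1, 5), (1, 6), (1, 7)]
Unfold 4 (reflect across h@2): 32 holes -> [(0, 0), (0, 1), (0, 2), (0, 3), (0, 4), (0, 5), (0, 6), (0, 7), (1, 0), (1, 1), (1, 2), (1, 3), (1, 4), (1, 5), (1, 6), (1, 7), (2, 0), (2, 1), (2, 2), (2, 3), (2, 4), (2, 5), (2, 6), (2, 7), (3, 0), (3, 1), (3, 2), (3, 3), (3, 4), (3, 5), (3, 6), (3, 7)]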